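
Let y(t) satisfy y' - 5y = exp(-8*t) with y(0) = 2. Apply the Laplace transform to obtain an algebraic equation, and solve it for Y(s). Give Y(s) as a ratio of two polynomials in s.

Apply the Laplace transform to the equation.
Using L{y'} = sY - y(0) = sY - 2, the left side becomes (s - 5)Y - (2).
The right side is L{exp(-8*t)} = 1/(s + 8).
So (s - 5)Y = 1/(s + 8) + (2).
Isolate Y and clear denominators.

Y(s) = (2*s + 17)/(s^2 + 3*s - 40)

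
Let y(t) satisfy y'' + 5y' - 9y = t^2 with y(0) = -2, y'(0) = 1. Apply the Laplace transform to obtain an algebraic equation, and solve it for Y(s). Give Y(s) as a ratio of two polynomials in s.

Y(s) = (-2*s^4 - 9*s^3 + 2)/(s^5 + 5*s^4 - 9*s^3)

Transform both sides with L{·}.
With L{y''} = s^2 Y - s·y(0) - y'(0) and L{y'} = sY - y(0), with y(0) = -2, y'(0) = 1: the LHS transforms to (s^2 + 5*s - 9)Y - (-2*s - 9).
The right side is L{t^2} = 2/s^3.
So (s^2 + 5*s - 9)Y = 2/s^3 + (-2*s - 9).
Divide through and combine into a single rational function.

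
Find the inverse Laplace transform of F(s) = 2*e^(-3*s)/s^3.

Heaviside(t - 3)*((t - 3)^2)

The factor e^(-3s) signals a time shift by c = 3 (second shifting theorem).
L{t^2} = 2!/s^3 = 2/s^3, so L^-1{2/s^3} = t^2.
Hence the inverse is u(t - 3) times that function evaluated at t - 3.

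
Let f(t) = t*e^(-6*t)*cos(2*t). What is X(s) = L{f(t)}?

L{cos(2t)} = s/(s^2 + 4).
Multiplying by e^(-6t) shifts s → s + 6, so L{e^(-6*t)*cos(2*t)} = (s + 6)/((s + 6)^2 + 4).
Then apply L{t·g(t)} = -d/ds[G(s)] with G(s) = (s + 6)/((s + 6)^2 + 4):
differentiating 1 time and applying the sign gives (s + 4)*(s + 8)/(s^2 + 12*s + 40)^2.

X(s) = (s + 4)*(s + 8)/(s^2 + 12*s + 40)^2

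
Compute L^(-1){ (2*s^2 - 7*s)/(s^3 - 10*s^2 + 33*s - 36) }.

Factor the denominator: s^3 - 10*s^2 + 33*s - 36 = (s - 4)*(s - 3)^2.
Partial fraction decomposition gives [-2/(s - 3)] + [3/(s - 3)^2] + [4/(s - 4)].
Invert each term: -2/(s - 3) ↔ -2e^(3t); 3/(s - 3)^2 ↔ 3t·e^(3t); 4/(s - 4) ↔ 4e^(4t).

3*t*exp(3*t) + 4*exp(4*t) - 2*exp(3*t)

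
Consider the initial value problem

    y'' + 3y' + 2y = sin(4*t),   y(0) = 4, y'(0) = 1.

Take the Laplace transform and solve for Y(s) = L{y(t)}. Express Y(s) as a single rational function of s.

Y(s) = (4*s^3 + 13*s^2 + 64*s + 212)/(s^4 + 3*s^3 + 18*s^2 + 48*s + 32)

Take the Laplace transform of both sides.
The derivative rules (L{y''} = s^2 Y - s·y(0) - y'(0) and L{y'} = sY - y(0), with y(0) = 4, y'(0) = 1) turn the left side into (s^2 + 3*s + 2)Y - (4*s + 13).
The right side is L{sin(4*t)} = 4/(s^2 + 16).
So (s^2 + 3*s + 2)Y = 4/(s^2 + 16) + (4*s + 13).
Divide through and combine into a single rational function.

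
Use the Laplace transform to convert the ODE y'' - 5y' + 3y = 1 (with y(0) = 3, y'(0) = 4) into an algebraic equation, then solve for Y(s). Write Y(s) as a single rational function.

Y(s) = (3*s^2 - 11*s + 1)/(s^3 - 5*s^2 + 3*s)

Transform both sides with L{·}.
With L{y''} = s^2 Y - s·y(0) - y'(0) and L{y'} = sY - y(0), with y(0) = 3, y'(0) = 4: the LHS transforms to (s^2 - 5*s + 3)Y - (3*s - 11).
The right side is L{1} = 1/s.
So (s^2 - 5*s + 3)Y = 1/s + (3*s - 11).
Solve for Y(s) and write it as one ratio of polynomials.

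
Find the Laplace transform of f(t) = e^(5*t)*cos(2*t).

L{cos(2t)} = s/(s^2 + 4).
By the first shifting theorem, multiplying by e^(5t) replaces s with s - 5.

(s - 5)/((s - 5)^2 + 4)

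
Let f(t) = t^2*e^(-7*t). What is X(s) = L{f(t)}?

L{e^(-7t)} = 1/(s + 7).
Then apply L{t^2·g(t)} = (-1)^2 d^2/ds^2[G(s)] with G(s) = 1/(s + 7):
differentiating 2 times and applying the sign gives 2/(s + 7)^3.

X(s) = 2/(s + 7)^3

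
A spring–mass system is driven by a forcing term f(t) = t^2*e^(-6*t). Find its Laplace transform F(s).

F(s) = 2/(s + 6)^3

L{e^(-6t)} = 1/(s + 6).
Then apply L{t^2·g(t)} = (-1)^2 d^2/ds^2[G(s)] with G(s) = 1/(s + 6):
differentiating 2 times and applying the sign gives 2/(s + 6)^3.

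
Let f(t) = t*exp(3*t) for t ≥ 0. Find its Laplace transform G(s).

L{e^(3t)} = 1/(s - 3).
Then apply L{t·g(t)} = -d/ds[H(s)] with H(s) = 1/(s - 3):
differentiating 1 time and applying the sign gives (s - 3)^(-2).

G(s) = (s - 3)^(-2)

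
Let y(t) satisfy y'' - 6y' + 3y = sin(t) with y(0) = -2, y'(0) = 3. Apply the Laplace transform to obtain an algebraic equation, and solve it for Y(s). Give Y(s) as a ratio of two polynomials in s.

Y(s) = (-2*s^3 + 15*s^2 - 2*s + 16)/(s^4 - 6*s^3 + 4*s^2 - 6*s + 3)

Apply the Laplace transform to the equation.
Using L{y''} = s^2 Y - s·y(0) - y'(0) and L{y'} = sY - y(0), with y(0) = -2, y'(0) = 3, the left side becomes (s^2 - 6*s + 3)Y - (-2*s + 15).
The right side is L{sin(t)} = 1/(s^2 + 1).
So (s^2 - 6*s + 3)Y = 1/(s^2 + 1) + (-2*s + 15).
Isolate Y and clear denominators.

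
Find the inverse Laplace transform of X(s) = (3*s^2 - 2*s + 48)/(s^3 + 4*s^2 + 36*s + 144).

Factor the denominator: s^3 + 4*s^2 + 36*s + 144 = (s + 4)*(s^2 + 36).
Partial fraction decomposition gives [2/(s + 4)] + [s/(s^2 + 36)] + [-6/(s^2 + 36)].
Invert each term: 2/(s + 4) ↔ 2e^(-4t); 1·s/(s^2 + 36) ↔ cos(6t); -1·6/(s^2 + 36) ↔ -sin(6t).

-sin(6*t) + cos(6*t) + 2*exp(-4*t)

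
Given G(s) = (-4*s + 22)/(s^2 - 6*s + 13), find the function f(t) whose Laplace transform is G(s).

f(t) = 5*exp(3*t)*sin(2*t) - 4*exp(3*t)*cos(2*t)

Complete the square in the denominator: s^2 - 6*s + 13 = (s - 3)^2 + 2^2.
Split the numerator to match: -4*s + 22 = -4·(s - 3) + 5·2.
Invert each term: -4·(s - 3)/((s - 3)^2 + 4) ↔ -4e^(3t)cos(2t); 5·2/((s - 3)^2 + 4) ↔ 5e^(3t)sin(2t).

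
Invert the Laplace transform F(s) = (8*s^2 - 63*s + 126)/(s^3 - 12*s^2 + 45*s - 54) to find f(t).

Factor the denominator: s^3 - 12*s^2 + 45*s - 54 = (s - 6)*(s - 3)^2.
Partial fraction decomposition gives [4/(s - 3)] + [-3/(s - 3)^2] + [4/(s - 6)].
Invert each term: 4/(s - 3) ↔ 4e^(3t); -3/(s - 3)^2 ↔ -3t·e^(3t); 4/(s - 6) ↔ 4e^(6t).

f(t) = -3*t*exp(3*t) + 4*exp(6*t) + 4*exp(3*t)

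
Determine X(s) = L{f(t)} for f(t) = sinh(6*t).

X(s) = 6/(s^2 - 36)

L{sinh(6t)} = 6/(s^2 - 36).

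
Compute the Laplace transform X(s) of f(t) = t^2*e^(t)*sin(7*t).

L{sin(7t)} = 7/(s^2 + 49).
Multiplying by e^(t) shifts s → s - 1, so L{e^(t)*sin(7*t)} = 7/((s - 1)^2 + 49).
Then apply L{t^2·g(t)} = (-1)^2 d^2/ds^2[G(s)] with G(s) = 7/((s - 1)^2 + 49):
differentiating 2 times and applying the sign gives 14*(3*s^2 - 6*s - 46)/(s^2 - 2*s + 50)^3.

X(s) = 14*(3*s^2 - 6*s - 46)/(s^2 - 2*s + 50)^3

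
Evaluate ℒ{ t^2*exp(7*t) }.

L{e^(7t)} = 1/(s - 7).
Then apply L{t^2·g(t)} = (-1)^2 d^2/ds^2[H(s)] with H(s) = 1/(s - 7):
differentiating 2 times and applying the sign gives 2/(s - 7)^3.

2/(s - 7)^3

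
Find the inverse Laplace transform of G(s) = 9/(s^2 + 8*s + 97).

exp(-4*t)*sin(9*t)

Rewrite the denominator: s^2 + 8*s + 97 = (s + 4)^2 + 81.
The form in (s + 4) signals a first-shifting-theorem factor e^(-4t).
Since L{sin(9t)} = 9/(s^2 + 81), the inverse is e^(-4*t)*sin(9*t).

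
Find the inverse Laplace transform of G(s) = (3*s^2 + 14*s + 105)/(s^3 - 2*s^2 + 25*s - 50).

Factor the denominator: s^3 - 2*s^2 + 25*s - 50 = (s - 2)*(s^2 + 25).
Partial fraction decomposition gives [5/(s - 2)] + [-2*s/(s^2 + 25)] + [10/(s^2 + 25)].
Invert each term: 5/(s - 2) ↔ 5e^(2t); -2·s/(s^2 + 25) ↔ -2cos(5t); 2·5/(s^2 + 25) ↔ 2sin(5t).

5*exp(2*t) + 2*sin(5*t) - 2*cos(5*t)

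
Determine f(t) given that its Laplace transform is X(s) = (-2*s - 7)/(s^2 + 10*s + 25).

f(t) = 3*t*exp(-5*t) - 2*exp(-5*t)

Factor the denominator: s^2 + 10*s + 25 = (s + 5)^2.
Partial fraction decomposition gives [-2/(s + 5)] + [3/(s + 5)^2].
Invert each term: -2/(s + 5) ↔ -2e^(-5t); 3/(s + 5)^2 ↔ 3t·e^(-5t).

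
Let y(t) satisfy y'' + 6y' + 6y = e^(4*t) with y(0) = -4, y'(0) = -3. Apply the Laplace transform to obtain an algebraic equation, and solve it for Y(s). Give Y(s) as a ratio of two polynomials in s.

Y(s) = (-4*s^2 - 11*s + 109)/(s^3 + 2*s^2 - 18*s - 24)

Take the Laplace transform of both sides.
The derivative rules (L{y''} = s^2 Y - s·y(0) - y'(0) and L{y'} = sY - y(0), with y(0) = -4, y'(0) = -3) turn the left side into (s^2 + 6*s + 6)Y - (-4*s - 27).
The right side is L{e^(4*t)} = 1/(s - 4).
So (s^2 + 6*s + 6)Y = 1/(s - 4) + (-4*s - 27).
Isolate Y and clear denominators.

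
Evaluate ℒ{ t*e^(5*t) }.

(s - 5)^(-2)

L{e^(5t)} = 1/(s - 5).
Then apply L{t·g(t)} = -d/ds[H(s)] with H(s) = 1/(s - 5):
differentiating 1 time and applying the sign gives (s - 5)^(-2).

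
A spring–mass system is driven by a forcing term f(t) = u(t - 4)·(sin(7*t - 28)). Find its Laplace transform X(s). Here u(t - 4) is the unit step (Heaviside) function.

By the second shifting theorem, L{u(t - c)·g(t - c)} = e^(-cs)·G(s) with c = 4 and G(s) = L{g(t)}.
L{sin(7t)} = 7/(s^2 + 49).

X(s) = 7*exp(-4*s)/(s^2 + 49)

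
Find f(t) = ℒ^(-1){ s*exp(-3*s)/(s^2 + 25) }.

f(t) = Heaviside(t - 3)*(cos(5*t - 15))

The factor e^(-3s) signals a time shift by c = 3 (second shifting theorem).
L{cos(5t)} = s/(s^2 + 25), so L^-1{s/(s^2 + 25)} = cos(5*t).
Hence the inverse is u(t - 3) times that function evaluated at t - 3.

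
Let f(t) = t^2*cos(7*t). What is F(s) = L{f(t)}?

F(s) = 2*s*(s^2 - 147)/(s^2 + 49)^3

L{cos(7t)} = s/(s^2 + 49).
Then apply L{t^2·g(t)} = (-1)^2 d^2/ds^2[G(s)] with G(s) = s/(s^2 + 49):
differentiating 2 times and applying the sign gives 2*s*(s^2 - 147)/(s^2 + 49)^3.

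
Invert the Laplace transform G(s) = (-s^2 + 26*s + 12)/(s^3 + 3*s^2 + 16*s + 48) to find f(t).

Factor the denominator: s^3 + 3*s^2 + 16*s + 48 = (s + 3)*(s^2 + 16).
Partial fraction decomposition gives [-3/(s + 3)] + [2*s/(s^2 + 16)] + [20/(s^2 + 16)].
Invert each term: -3/(s + 3) ↔ -3e^(-3t); 2·s/(s^2 + 16) ↔ 2cos(4t); 5·4/(s^2 + 16) ↔ 5sin(4t).

f(t) = 5*sin(4*t) + 2*cos(4*t) - 3*exp(-3*t)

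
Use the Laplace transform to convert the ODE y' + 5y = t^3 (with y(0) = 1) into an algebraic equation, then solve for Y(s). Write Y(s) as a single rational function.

Y(s) = (s^4 + 6)/(s^5 + 5*s^4)

Transform both sides with L{·}.
Using L{y'} = sY - y(0) = sY - 1, the left side becomes (s + 5)Y - (1).
The right side is L{t^3} = 6/s^4.
So (s + 5)Y = 6/s^4 + (1).
Divide through and combine into a single rational function.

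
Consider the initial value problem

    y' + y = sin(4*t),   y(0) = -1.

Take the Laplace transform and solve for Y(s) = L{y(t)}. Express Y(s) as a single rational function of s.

Y(s) = (-s^2 - 12)/(s^3 + s^2 + 16*s + 16)

Apply the Laplace transform to the equation.
With L{y'} = sY - y(0) = sY - (-1): the LHS transforms to (s + 1)Y - (-1).
The right side is L{sin(4*t)} = 4/(s^2 + 16).
So (s + 1)Y = 4/(s^2 + 16) + (-1).
Solve for Y(s) and write it as one ratio of polynomials.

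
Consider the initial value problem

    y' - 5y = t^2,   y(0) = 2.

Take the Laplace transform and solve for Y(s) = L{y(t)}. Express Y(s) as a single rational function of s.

Transform both sides with L{·}.
Using L{y'} = sY - y(0) = sY - 2, the left side becomes (s - 5)Y - (2).
The right side is L{t^2} = 2/s^3.
So (s - 5)Y = 2/s^3 + (2).
Solve for Y(s) and write it as one ratio of polynomials.

Y(s) = (2*s^3 + 2)/(s^4 - 5*s^3)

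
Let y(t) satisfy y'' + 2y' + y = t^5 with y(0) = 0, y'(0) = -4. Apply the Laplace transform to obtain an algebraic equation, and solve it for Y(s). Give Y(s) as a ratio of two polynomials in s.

Apply the Laplace transform to the equation.
Using L{y''} = s^2 Y - s·y(0) - y'(0) and L{y'} = sY - y(0), with y(0) = 0, y'(0) = -4, the left side becomes (s^2 + 2*s + 1)Y - (-4).
The right side is L{t^5} = 120/s^6.
So (s^2 + 2*s + 1)Y = 120/s^6 + (-4).
Isolate Y and clear denominators.

Y(s) = (-4*s^6 + 120)/(s^8 + 2*s^7 + s^6)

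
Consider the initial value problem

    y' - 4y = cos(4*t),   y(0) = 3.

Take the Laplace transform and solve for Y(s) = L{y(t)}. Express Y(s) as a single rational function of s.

Y(s) = (3*s^2 + s + 48)/(s^3 - 4*s^2 + 16*s - 64)

Apply the Laplace transform to the equation.
The derivative rules (L{y'} = sY - y(0) = sY - 3) turn the left side into (s - 4)Y - (3).
The right side is L{cos(4*t)} = s/(s^2 + 16).
So (s - 4)Y = s/(s^2 + 16) + (3).
Isolate Y and clear denominators.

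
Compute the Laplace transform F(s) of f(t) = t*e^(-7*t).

F(s) = (s + 7)^(-2)

L{e^(-7t)} = 1/(s + 7).
Then apply L{t·g(t)} = -d/ds[G(s)] with G(s) = 1/(s + 7):
differentiating 1 time and applying the sign gives (s + 7)^(-2).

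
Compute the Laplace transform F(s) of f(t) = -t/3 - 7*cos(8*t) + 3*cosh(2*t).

The transform is linear, so treat each term independently.
(-7)·[L{cos(8t)} = s/(s^2 + 64)]; (-1/3)·[L{t} = 1!/s^2 = 1/s^2]; (3)·[L{cosh(2t)} = s/(s^2 - 4)].

F(s) = -7*s/(s^2 + 64) + 3*s/(s^2 - 4) - 1/(3*s^2)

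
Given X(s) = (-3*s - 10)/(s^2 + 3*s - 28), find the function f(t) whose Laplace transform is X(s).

f(t) = -2*exp(4*t) - exp(-7*t)

Factor the denominator: s^2 + 3*s - 28 = (s - 4)*(s + 7).
Partial fraction decomposition gives [-2/(s - 4)] + [-1/(s + 7)].
Invert each term: -2/(s - 4) ↔ -2e^(4t); -1/(s + 7) ↔ -e^(-7t).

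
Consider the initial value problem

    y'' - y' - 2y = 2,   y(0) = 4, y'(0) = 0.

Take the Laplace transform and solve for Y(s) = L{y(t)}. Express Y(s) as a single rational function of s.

Y(s) = (4*s^2 - 4*s + 2)/(s^3 - s^2 - 2*s)

Transform both sides with L{·}.
The derivative rules (L{y''} = s^2 Y - s·y(0) - y'(0) and L{y'} = sY - y(0), with y(0) = 4, y'(0) = 0) turn the left side into (s^2 - s - 2)Y - (4*s - 4).
The right side is L{2} = 2/s.
So (s^2 - s - 2)Y = 2/s + (4*s - 4).
Divide through and combine into a single rational function.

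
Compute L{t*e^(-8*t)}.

(s + 8)^(-2)

L{e^(-8t)} = 1/(s + 8).
Then apply L{t·g(t)} = -d/ds[G(s)] with G(s) = 1/(s + 8):
differentiating 1 time and applying the sign gives (s + 8)^(-2).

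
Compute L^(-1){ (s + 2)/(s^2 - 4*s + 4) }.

Factor the denominator: s^2 - 4*s + 4 = (s - 2)^2.
Partial fraction decomposition gives [1/(s - 2)] + [4/(s - 2)^2].
Invert each term: 1/(s - 2) ↔ e^(2t); 4/(s - 2)^2 ↔ 4t·e^(2t).

4*t*exp(2*t) + exp(2*t)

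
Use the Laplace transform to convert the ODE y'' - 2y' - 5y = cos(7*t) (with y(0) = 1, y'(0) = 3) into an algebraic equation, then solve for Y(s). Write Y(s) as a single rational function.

Y(s) = (s^3 + s^2 + 50*s + 49)/(s^4 - 2*s^3 + 44*s^2 - 98*s - 245)

Laplace-transform each side.
With L{y''} = s^2 Y - s·y(0) - y'(0) and L{y'} = sY - y(0), with y(0) = 1, y'(0) = 3: the LHS transforms to (s^2 - 2*s - 5)Y - (s + 1).
The right side is L{cos(7*t)} = s/(s^2 + 49).
So (s^2 - 2*s - 5)Y = s/(s^2 + 49) + (s + 1).
Isolate Y and clear denominators.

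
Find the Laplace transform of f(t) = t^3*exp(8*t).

L{t^3} = 3!/s^4 = 6/s^4.
By the first shifting theorem, multiplying by e^(8t) replaces s with s - 8.

6/(s - 8)^4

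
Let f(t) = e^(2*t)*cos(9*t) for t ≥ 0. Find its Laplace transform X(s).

X(s) = (s - 2)/((s - 2)^2 + 81)

L{cos(9t)} = s/(s^2 + 81).
By the first shifting theorem, multiplying by e^(2t) replaces s with s - 2.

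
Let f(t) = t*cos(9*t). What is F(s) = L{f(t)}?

F(s) = (s - 9)*(s + 9)/(s^2 + 81)^2

L{cos(9t)} = s/(s^2 + 81).
Then apply L{t·g(t)} = -d/ds[G(s)] with G(s) = s/(s^2 + 81):
differentiating 1 time and applying the sign gives (s - 9)*(s + 9)/(s^2 + 81)^2.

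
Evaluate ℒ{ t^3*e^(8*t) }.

6/(s - 8)^4

L{t^3} = 3!/s^4 = 6/s^4.
By the first shifting theorem, multiplying by e^(8t) replaces s with s - 8.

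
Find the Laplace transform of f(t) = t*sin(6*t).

12*s/(s^2 + 36)^2

L{sin(6t)} = 6/(s^2 + 36).
Then apply L{t·g(t)} = -d/ds[G(s)] with G(s) = 6/(s^2 + 36):
differentiating 1 time and applying the sign gives 12*s/(s^2 + 36)^2.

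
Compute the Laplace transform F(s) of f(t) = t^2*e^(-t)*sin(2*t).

F(s) = 4*(3*s^2 + 6*s - 1)/(s^2 + 2*s + 5)^3

L{sin(2t)} = 2/(s^2 + 4).
Multiplying by e^(-t) shifts s → s + 1, so L{e^(-t)*sin(2*t)} = 2/((s + 1)^2 + 4).
Then apply L{t^2·g(t)} = (-1)^2 d^2/ds^2[G(s)] with G(s) = 2/((s + 1)^2 + 4):
differentiating 2 times and applying the sign gives 4*(3*s^2 + 6*s - 1)/(s^2 + 2*s + 5)^3.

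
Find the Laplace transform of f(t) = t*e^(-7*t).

(s + 7)^(-2)

L{e^(-7t)} = 1/(s + 7).
Then apply L{t·g(t)} = -d/ds[G(s)] with G(s) = 1/(s + 7):
differentiating 1 time and applying the sign gives (s + 7)^(-2).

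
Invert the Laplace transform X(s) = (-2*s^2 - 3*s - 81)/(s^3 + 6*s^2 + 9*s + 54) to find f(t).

Factor the denominator: s^3 + 6*s^2 + 9*s + 54 = (s + 6)*(s^2 + 9).
Partial fraction decomposition gives [-3/(s + 6)] + [s/(s^2 + 9)] + [-9/(s^2 + 9)].
Invert each term: -3/(s + 6) ↔ -3e^(-6t); 1·s/(s^2 + 9) ↔ cos(3t); -3·3/(s^2 + 9) ↔ -3sin(3t).

f(t) = -3*sin(3*t) + cos(3*t) - 3*exp(-6*t)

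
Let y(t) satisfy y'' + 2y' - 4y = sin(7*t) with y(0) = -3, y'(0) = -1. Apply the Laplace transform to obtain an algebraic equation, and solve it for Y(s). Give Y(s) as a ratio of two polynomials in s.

Y(s) = (-3*s^3 - 7*s^2 - 147*s - 336)/(s^4 + 2*s^3 + 45*s^2 + 98*s - 196)

Laplace-transform each side.
With L{y''} = s^2 Y - s·y(0) - y'(0) and L{y'} = sY - y(0), with y(0) = -3, y'(0) = -1: the LHS transforms to (s^2 + 2*s - 4)Y - (-3*s - 7).
The right side is L{sin(7*t)} = 7/(s^2 + 49).
So (s^2 + 2*s - 4)Y = 7/(s^2 + 49) + (-3*s - 7).
Isolate Y and clear denominators.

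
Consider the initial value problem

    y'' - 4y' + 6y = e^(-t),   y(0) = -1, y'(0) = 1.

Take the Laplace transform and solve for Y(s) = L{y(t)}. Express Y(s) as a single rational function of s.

Y(s) = (-s^2 + 4*s + 6)/(s^3 - 3*s^2 + 2*s + 6)

Take the Laplace transform of both sides.
The derivative rules (L{y''} = s^2 Y - s·y(0) - y'(0) and L{y'} = sY - y(0), with y(0) = -1, y'(0) = 1) turn the left side into (s^2 - 4*s + 6)Y - (-s + 5).
The right side is L{e^(-t)} = 1/(s + 1).
So (s^2 - 4*s + 6)Y = 1/(s + 1) + (-s + 5).
Solve for Y(s) and write it as one ratio of polynomials.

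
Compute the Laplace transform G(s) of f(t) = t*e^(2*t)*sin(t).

G(s) = 2*(s - 2)/(s^2 - 4*s + 5)^2

L{sin(t)} = 1/(s^2 + 1).
Multiplying by e^(2t) shifts s → s - 2, so L{e^(2*t)*sin(t)} = 1/((s - 2)^2 + 1).
Then apply L{t·g(t)} = -d/ds[H(s)] with H(s) = 1/((s - 2)^2 + 1):
differentiating 1 time and applying the sign gives 2*(s - 2)/(s^2 - 4*s + 5)^2.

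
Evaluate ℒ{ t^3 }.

L{t^3} = 3!/s^4 = 6/s^4.

6/s^4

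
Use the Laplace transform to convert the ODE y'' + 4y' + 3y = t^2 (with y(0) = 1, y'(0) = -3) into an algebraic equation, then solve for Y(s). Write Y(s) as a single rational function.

Transform both sides with L{·}.
With L{y''} = s^2 Y - s·y(0) - y'(0) and L{y'} = sY - y(0), with y(0) = 1, y'(0) = -3: the LHS transforms to (s^2 + 4*s + 3)Y - (s + 1).
The right side is L{t^2} = 2/s^3.
So (s^2 + 4*s + 3)Y = 2/s^3 + (s + 1).
Divide through and combine into a single rational function.

Y(s) = (s^4 + s^3 + 2)/(s^5 + 4*s^4 + 3*s^3)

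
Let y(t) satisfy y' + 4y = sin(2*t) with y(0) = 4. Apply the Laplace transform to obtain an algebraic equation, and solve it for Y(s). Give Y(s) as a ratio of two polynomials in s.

Y(s) = (4*s^2 + 18)/(s^3 + 4*s^2 + 4*s + 16)

Apply the Laplace transform to the equation.
With L{y'} = sY - y(0) = sY - 4: the LHS transforms to (s + 4)Y - (4).
The right side is L{sin(2*t)} = 2/(s^2 + 4).
So (s + 4)Y = 2/(s^2 + 4) + (4).
Divide through and combine into a single rational function.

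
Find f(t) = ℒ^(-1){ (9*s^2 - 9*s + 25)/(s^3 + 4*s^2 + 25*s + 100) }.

f(t) = -5*sin(5*t) + 4*cos(5*t) + 5*exp(-4*t)

Factor the denominator: s^3 + 4*s^2 + 25*s + 100 = (s + 4)*(s^2 + 25).
Partial fraction decomposition gives [5/(s + 4)] + [4*s/(s^2 + 25)] + [-25/(s^2 + 25)].
Invert each term: 5/(s + 4) ↔ 5e^(-4t); 4·s/(s^2 + 25) ↔ 4cos(5t); -5·5/(s^2 + 25) ↔ -5sin(5t).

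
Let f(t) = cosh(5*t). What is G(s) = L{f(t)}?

L{cosh(5t)} = s/(s^2 - 25).

G(s) = s/(s^2 - 25)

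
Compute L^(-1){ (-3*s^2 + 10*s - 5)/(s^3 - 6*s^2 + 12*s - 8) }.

Factor the denominator: s^3 - 6*s^2 + 12*s - 8 = (s - 2)^3.
Partial fraction decomposition gives [-3/(s - 2)] + [-2/(s - 2)^2] + [3/(s - 2)^3].
Invert each term: -3/(s - 2) ↔ -3e^(2t); -2/(s - 2)^2 ↔ -2t·e^(2t); 3/(s - 2)^3 ↔ (3/2)t^2·e^(2t).

3*t^2*exp(2*t)/2 - 2*t*exp(2*t) - 3*exp(2*t)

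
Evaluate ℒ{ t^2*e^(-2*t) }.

L{e^(-2t)} = 1/(s + 2).
Then apply L{t^2·g(t)} = (-1)^2 d^2/ds^2[G(s)] with G(s) = 1/(s + 2):
differentiating 2 times and applying the sign gives 2/(s + 2)^3.

2/(s + 2)^3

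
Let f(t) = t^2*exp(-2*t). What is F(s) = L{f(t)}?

F(s) = 2/(s + 2)^3

L{e^(-2t)} = 1/(s + 2).
Then apply L{t^2·g(t)} = (-1)^2 d^2/ds^2[G(s)] with G(s) = 1/(s + 2):
differentiating 2 times and applying the sign gives 2/(s + 2)^3.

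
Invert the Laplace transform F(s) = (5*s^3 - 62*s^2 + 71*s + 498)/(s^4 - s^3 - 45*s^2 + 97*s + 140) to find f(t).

Factor the denominator: s^4 - s^3 - 45*s^2 + 97*s + 140 = (s - 5)*(s - 4)*(s + 1)*(s + 7).
Partial fraction decomposition gives [6/(s + 7)] + [-1/(s - 5)] + [-2/(s - 4)] + [2/(s + 1)].
Invert each term: 6/(s + 7) ↔ 6e^(-7t); -1/(s - 5) ↔ -e^(5t); -2/(s - 4) ↔ -2e^(4t); 2/(s + 1) ↔ 2e^(-t).

f(t) = -exp(5*t) - 2*exp(4*t) + 2*exp(-t) + 6*exp(-7*t)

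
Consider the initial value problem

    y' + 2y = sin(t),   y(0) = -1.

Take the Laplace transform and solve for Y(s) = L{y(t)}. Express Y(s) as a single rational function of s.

Y(s) = -s^2/(s^3 + 2*s^2 + s + 2)

Take the Laplace transform of both sides.
The derivative rules (L{y'} = sY - y(0) = sY - (-1)) turn the left side into (s + 2)Y - (-1).
The right side is L{sin(t)} = 1/(s^2 + 1).
So (s + 2)Y = 1/(s^2 + 1) + (-1).
Isolate Y and clear denominators.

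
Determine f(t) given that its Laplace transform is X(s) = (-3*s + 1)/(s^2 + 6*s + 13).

f(t) = 5*exp(-3*t)*sin(2*t) - 3*exp(-3*t)*cos(2*t)

Complete the square in the denominator: s^2 + 6*s + 13 = (s + 3)^2 + 2^2.
Split the numerator to match: -3*s + 1 = -3·(s + 3) + 5·2.
Invert each term: -3·(s + 3)/((s + 3)^2 + 4) ↔ -3e^(-3t)cos(2t); 5·2/((s + 3)^2 + 4) ↔ 5e^(-3t)sin(2t).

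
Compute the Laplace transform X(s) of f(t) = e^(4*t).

L{1} = 1/s.
By the first shifting theorem, multiplying by e^(4t) replaces s with s - 4.

X(s) = 1/(s - 4)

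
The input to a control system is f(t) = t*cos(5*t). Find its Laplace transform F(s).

F(s) = (s - 5)*(s + 5)/(s^2 + 25)^2

L{cos(5t)} = s/(s^2 + 25).
Then apply L{t·g(t)} = -d/ds[G(s)] with G(s) = s/(s^2 + 25):
differentiating 1 time and applying the sign gives (s - 5)*(s + 5)/(s^2 + 25)^2.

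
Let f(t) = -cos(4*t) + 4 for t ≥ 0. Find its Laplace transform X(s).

X(s) = -s/(s^2 + 16) + 4/s

The transform is linear, so treat each term independently.
(-1)·[L{cos(4t)} = s/(s^2 + 16)]; L{4} = 4/s.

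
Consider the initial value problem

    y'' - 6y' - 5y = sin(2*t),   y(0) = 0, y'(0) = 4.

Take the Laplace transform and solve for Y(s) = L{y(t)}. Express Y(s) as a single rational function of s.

Y(s) = (4*s^2 + 18)/(s^4 - 6*s^3 - s^2 - 24*s - 20)

Laplace-transform each side.
With L{y''} = s^2 Y - s·y(0) - y'(0) and L{y'} = sY - y(0), with y(0) = 0, y'(0) = 4: the LHS transforms to (s^2 - 6*s - 5)Y - (4).
The right side is L{sin(2*t)} = 2/(s^2 + 4).
So (s^2 - 6*s - 5)Y = 2/(s^2 + 4) + (4).
Solve for Y(s) and write it as one ratio of polynomials.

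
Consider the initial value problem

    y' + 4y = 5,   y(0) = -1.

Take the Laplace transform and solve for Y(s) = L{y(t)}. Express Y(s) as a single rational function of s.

Y(s) = (-s + 5)/(s^2 + 4*s)

Apply the Laplace transform to the equation.
Using L{y'} = sY - y(0) = sY - (-1), the left side becomes (s + 4)Y - (-1).
The right side is L{5} = 5/s.
So (s + 4)Y = 5/s + (-1).
Divide through and combine into a single rational function.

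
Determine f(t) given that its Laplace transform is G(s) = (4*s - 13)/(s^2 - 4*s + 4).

Factor the denominator: s^2 - 4*s + 4 = (s - 2)^2.
Partial fraction decomposition gives [4/(s - 2)] + [-5/(s - 2)^2].
Invert each term: 4/(s - 2) ↔ 4e^(2t); -5/(s - 2)^2 ↔ -5t·e^(2t).

f(t) = -5*t*exp(2*t) + 4*exp(2*t)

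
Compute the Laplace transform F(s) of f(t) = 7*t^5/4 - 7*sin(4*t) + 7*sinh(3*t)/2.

The transform is linear, so treat each term independently.
(7/2)·[L{sinh(3t)} = 3/(s^2 - 9)]; (7/4)·[L{t^5} = 5!/s^6 = 120/s^6]; (-7)·[L{sin(4t)} = 4/(s^2 + 16)].

F(s) = -28/(s^2 + 16) + 21/(2*(s^2 - 9)) + 210/s^6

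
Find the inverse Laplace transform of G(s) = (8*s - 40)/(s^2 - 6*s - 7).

2*exp(7*t) + 6*exp(-t)

Factor the denominator: s^2 - 6*s - 7 = (s - 7)*(s + 1).
Partial fraction decomposition gives [6/(s + 1)] + [2/(s - 7)].
Invert each term: 6/(s + 1) ↔ 6e^(-t); 2/(s - 7) ↔ 2e^(7t).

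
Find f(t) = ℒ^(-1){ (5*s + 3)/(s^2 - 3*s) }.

Factor the denominator: s^2 - 3*s = s*(s - 3).
Partial fraction decomposition gives [6/(s - 3)] + [-1/s].
Invert each term: 6/(s - 3) ↔ 6e^(3t); -1/(s - 0) ↔ -e^(0t).

f(t) = 6*exp(3*t) - 1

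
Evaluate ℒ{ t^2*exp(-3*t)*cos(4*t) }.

2*(s + 3)*(s^2 + 6*s - 39)/(s^2 + 6*s + 25)^3

L{cos(4t)} = s/(s^2 + 16).
Multiplying by e^(-3t) shifts s → s + 3, so L{exp(-3*t)*cos(4*t)} = (s + 3)/((s + 3)^2 + 16).
Then apply L{t^2·g(t)} = (-1)^2 d^2/ds^2[H(s)] with H(s) = (s + 3)/((s + 3)^2 + 16):
differentiating 2 times and applying the sign gives 2*(s + 3)*(s^2 + 6*s - 39)/(s^2 + 6*s + 25)^3.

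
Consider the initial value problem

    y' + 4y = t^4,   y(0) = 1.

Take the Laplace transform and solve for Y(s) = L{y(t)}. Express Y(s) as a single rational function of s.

Apply the Laplace transform to the equation.
Using L{y'} = sY - y(0) = sY - 1, the left side becomes (s + 4)Y - (1).
The right side is L{t^4} = 24/s^5.
So (s + 4)Y = 24/s^5 + (1).
Isolate Y and clear denominators.

Y(s) = (s^5 + 24)/(s^6 + 4*s^5)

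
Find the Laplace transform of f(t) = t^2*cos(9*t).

L{cos(9t)} = s/(s^2 + 81).
Then apply L{t^2·g(t)} = (-1)^2 d^2/ds^2[G(s)] with G(s) = s/(s^2 + 81):
differentiating 2 times and applying the sign gives 2*s*(s^2 - 243)/(s^2 + 81)^3.

2*s*(s^2 - 243)/(s^2 + 81)^3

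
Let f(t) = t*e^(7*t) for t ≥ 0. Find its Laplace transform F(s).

L{e^(7t)} = 1/(s - 7).
Then apply L{t·g(t)} = -d/ds[G(s)] with G(s) = 1/(s - 7):
differentiating 1 time and applying the sign gives (s - 7)^(-2).

F(s) = (s - 7)^(-2)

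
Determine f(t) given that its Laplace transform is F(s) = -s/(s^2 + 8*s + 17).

Complete the square in the denominator: s^2 + 8*s + 17 = (s + 4)^2 + 1^2.
Split the numerator to match: -s = -1·(s + 4) + 4·1.
Invert each term: -1·(s + 4)/((s + 4)^2 + 1) ↔ -e^(-4t)cos(t); 4·1/((s + 4)^2 + 1) ↔ 4e^(-4t)sin(t).

f(t) = 4*exp(-4*t)*sin(t) - exp(-4*t)*cos(t)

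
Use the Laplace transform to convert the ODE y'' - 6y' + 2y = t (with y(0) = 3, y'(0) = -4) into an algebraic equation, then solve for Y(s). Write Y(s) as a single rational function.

Y(s) = (3*s^3 - 22*s^2 + 1)/(s^4 - 6*s^3 + 2*s^2)

Transform both sides with L{·}.
Using L{y''} = s^2 Y - s·y(0) - y'(0) and L{y'} = sY - y(0), with y(0) = 3, y'(0) = -4, the left side becomes (s^2 - 6*s + 2)Y - (3*s - 22).
The right side is L{t} = s^(-2).
So (s^2 - 6*s + 2)Y = s^(-2) + (3*s - 22).
Isolate Y and clear denominators.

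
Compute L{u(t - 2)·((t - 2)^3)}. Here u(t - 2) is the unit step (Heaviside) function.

6*exp(-2*s)/s^4

By the second shifting theorem, L{u(t - c)·g(t - c)} = e^(-cs)·G(s) with c = 2 and G(s) = L{g(t)}.
L{t^3} = 3!/s^4 = 6/s^4.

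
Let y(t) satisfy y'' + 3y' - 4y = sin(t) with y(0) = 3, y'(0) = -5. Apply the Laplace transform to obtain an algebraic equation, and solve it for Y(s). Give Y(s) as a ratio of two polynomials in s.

Laplace-transform each side.
The derivative rules (L{y''} = s^2 Y - s·y(0) - y'(0) and L{y'} = sY - y(0), with y(0) = 3, y'(0) = -5) turn the left side into (s^2 + 3*s - 4)Y - (3*s + 4).
The right side is L{sin(t)} = 1/(s^2 + 1).
So (s^2 + 3*s - 4)Y = 1/(s^2 + 1) + (3*s + 4).
Solve for Y(s) and write it as one ratio of polynomials.

Y(s) = (3*s^3 + 4*s^2 + 3*s + 5)/(s^4 + 3*s^3 - 3*s^2 + 3*s - 4)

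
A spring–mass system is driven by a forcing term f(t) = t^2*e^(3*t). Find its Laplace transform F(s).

L{e^(3t)} = 1/(s - 3).
Then apply L{t^2·g(t)} = (-1)^2 d^2/ds^2[G(s)] with G(s) = 1/(s - 3):
differentiating 2 times and applying the sign gives 2/(s - 3)^3.

F(s) = 2/(s - 3)^3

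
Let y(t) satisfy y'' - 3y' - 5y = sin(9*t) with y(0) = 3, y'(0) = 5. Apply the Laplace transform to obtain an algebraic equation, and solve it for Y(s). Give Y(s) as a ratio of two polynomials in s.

Apply the Laplace transform to the equation.
The derivative rules (L{y''} = s^2 Y - s·y(0) - y'(0) and L{y'} = sY - y(0), with y(0) = 3, y'(0) = 5) turn the left side into (s^2 - 3*s - 5)Y - (3*s - 4).
The right side is L{sin(9*t)} = 9/(s^2 + 81).
So (s^2 - 3*s - 5)Y = 9/(s^2 + 81) + (3*s - 4).
Isolate Y and clear denominators.

Y(s) = (3*s^3 - 4*s^2 + 243*s - 315)/(s^4 - 3*s^3 + 76*s^2 - 243*s - 405)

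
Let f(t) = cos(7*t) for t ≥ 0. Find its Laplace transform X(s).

L{cos(7t)} = s/(s^2 + 49).

X(s) = s/(s^2 + 49)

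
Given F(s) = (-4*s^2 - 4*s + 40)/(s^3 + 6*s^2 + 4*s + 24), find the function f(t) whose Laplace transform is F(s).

f(t) = 4*sin(2*t) - 2*cos(2*t) - 2*exp(-6*t)

Factor the denominator: s^3 + 6*s^2 + 4*s + 24 = (s + 6)*(s^2 + 4).
Partial fraction decomposition gives [-2/(s + 6)] + [-2*s/(s^2 + 4)] + [8/(s^2 + 4)].
Invert each term: -2/(s + 6) ↔ -2e^(-6t); -2·s/(s^2 + 4) ↔ -2cos(2t); 4·2/(s^2 + 4) ↔ 4sin(2t).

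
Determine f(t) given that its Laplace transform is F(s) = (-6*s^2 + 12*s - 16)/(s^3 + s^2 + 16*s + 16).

Factor the denominator: s^3 + s^2 + 16*s + 16 = (s + 1)*(s^2 + 16).
Partial fraction decomposition gives [-2/(s + 1)] + [-4*s/(s^2 + 16)] + [16/(s^2 + 16)].
Invert each term: -2/(s + 1) ↔ -2e^(-t); -4·s/(s^2 + 16) ↔ -4cos(4t); 4·4/(s^2 + 16) ↔ 4sin(4t).

f(t) = 4*sin(4*t) - 4*cos(4*t) - 2*exp(-t)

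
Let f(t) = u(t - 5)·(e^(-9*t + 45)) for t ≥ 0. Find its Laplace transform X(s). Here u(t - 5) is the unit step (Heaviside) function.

X(s) = exp(-5*s)/(s + 9)

By the second shifting theorem, L{u(t - c)·g(t - c)} = e^(-cs)·G(s) with c = 5 and G(s) = L{g(t)}.
L{e^(-9t)} = 1/(s + 9).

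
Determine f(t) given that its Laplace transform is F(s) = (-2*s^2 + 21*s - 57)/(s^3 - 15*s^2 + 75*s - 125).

f(t) = -t^2*exp(5*t) + t*exp(5*t) - 2*exp(5*t)

Factor the denominator: s^3 - 15*s^2 + 75*s - 125 = (s - 5)^3.
Partial fraction decomposition gives [-2/(s - 5)] + [(s - 5)^(-2)] + [-2/(s - 5)^3].
Invert each term: -2/(s - 5) ↔ -2e^(5t); 1/(s - 5)^2 ↔ t·e^(5t); -2/(s - 5)^3 ↔ (-1)t^2·e^(5t).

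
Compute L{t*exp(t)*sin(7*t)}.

L{sin(7t)} = 7/(s^2 + 49).
Multiplying by e^(t) shifts s → s - 1, so L{exp(t)*sin(7*t)} = 7/((s - 1)^2 + 49).
Then apply L{t·g(t)} = -d/ds[H(s)] with H(s) = 7/((s - 1)^2 + 49):
differentiating 1 time and applying the sign gives 14*(s - 1)/(s^2 - 2*s + 50)^2.

14*(s - 1)/(s^2 - 2*s + 50)^2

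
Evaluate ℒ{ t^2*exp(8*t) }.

2/(s - 8)^3

L{e^(8t)} = 1/(s - 8).
Then apply L{t^2·g(t)} = (-1)^2 d^2/ds^2[H(s)] with H(s) = 1/(s - 8):
differentiating 2 times and applying the sign gives 2/(s - 8)^3.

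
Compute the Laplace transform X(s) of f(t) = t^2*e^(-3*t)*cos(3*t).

L{cos(3t)} = s/(s^2 + 9).
Multiplying by e^(-3t) shifts s → s + 3, so L{e^(-3*t)*cos(3*t)} = (s + 3)/((s + 3)^2 + 9).
Then apply L{t^2·g(t)} = (-1)^2 d^2/ds^2[G(s)] with G(s) = (s + 3)/((s + 3)^2 + 9):
differentiating 2 times and applying the sign gives 2*(s + 3)*(s^2 + 6*s - 18)/(s^2 + 6*s + 18)^3.

X(s) = 2*(s + 3)*(s^2 + 6*s - 18)/(s^2 + 6*s + 18)^3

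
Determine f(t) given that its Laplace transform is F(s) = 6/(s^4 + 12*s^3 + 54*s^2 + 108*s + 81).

f(t) = t^3*exp(-3*t)

Rewrite the denominator: s^4 + 12*s^3 + 54*s^2 + 108*s + 81 = (s + 3)^4.
The form in (s + 3) signals a first-shifting-theorem factor e^(-3t).
Since L{t^3} = 3!/s^4 = 6/s^4, the inverse is t^3*exp(-3*t).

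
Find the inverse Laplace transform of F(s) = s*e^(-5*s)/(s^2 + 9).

The factor e^(-5s) signals a time shift by c = 5 (second shifting theorem).
L{cos(3t)} = s/(s^2 + 9), so L^-1{s/(s^2 + 9)} = cos(3*t).
Hence the inverse is u(t - 5) times that function evaluated at t - 5.

Heaviside(t - 5)*(cos(3*t - 15))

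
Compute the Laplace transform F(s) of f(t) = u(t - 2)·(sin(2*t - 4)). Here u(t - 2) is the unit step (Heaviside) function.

By the second shifting theorem, L{u(t - c)·g(t - c)} = e^(-cs)·G(s) with c = 2 and G(s) = L{g(t)}.
L{sin(2t)} = 2/(s^2 + 4).

F(s) = 2*exp(-2*s)/(s^2 + 4)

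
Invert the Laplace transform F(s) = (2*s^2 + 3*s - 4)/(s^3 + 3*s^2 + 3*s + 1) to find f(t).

Factor the denominator: s^3 + 3*s^2 + 3*s + 1 = (s + 1)^3.
Partial fraction decomposition gives [2/(s + 1)] + [-1/(s + 1)^2] + [-5/(s + 1)^3].
Invert each term: 2/(s + 1) ↔ 2e^(-t); -1/(s + 1)^2 ↔ -t·e^(-t); -5/(s + 1)^3 ↔ (-5/2)t^2·e^(-t).

f(t) = -5*t^2*exp(-t)/2 - t*exp(-t) + 2*exp(-t)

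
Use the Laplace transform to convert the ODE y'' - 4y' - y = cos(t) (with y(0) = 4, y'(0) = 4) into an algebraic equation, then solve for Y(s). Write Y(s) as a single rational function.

Transform both sides with L{·}.
The derivative rules (L{y''} = s^2 Y - s·y(0) - y'(0) and L{y'} = sY - y(0), with y(0) = 4, y'(0) = 4) turn the left side into (s^2 - 4*s - 1)Y - (4*s - 12).
The right side is L{cos(t)} = s/(s^2 + 1).
So (s^2 - 4*s - 1)Y = s/(s^2 + 1) + (4*s - 12).
Isolate Y and clear denominators.

Y(s) = (4*s^3 - 12*s^2 + 5*s - 12)/(s^4 - 4*s^3 - 4*s - 1)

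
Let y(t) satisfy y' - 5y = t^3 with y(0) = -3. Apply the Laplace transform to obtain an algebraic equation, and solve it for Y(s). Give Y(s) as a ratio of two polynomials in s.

Apply the Laplace transform to the equation.
The derivative rules (L{y'} = sY - y(0) = sY - (-3)) turn the left side into (s - 5)Y - (-3).
The right side is L{t^3} = 6/s^4.
So (s - 5)Y = 6/s^4 + (-3).
Isolate Y and clear denominators.

Y(s) = (-3*s^4 + 6)/(s^5 - 5*s^4)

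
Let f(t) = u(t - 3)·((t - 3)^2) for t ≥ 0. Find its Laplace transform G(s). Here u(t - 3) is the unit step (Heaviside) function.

G(s) = 2*exp(-3*s)/s^3

By the second shifting theorem, L{u(t - c)·g(t - c)} = e^(-cs)·H(s) with c = 3 and H(s) = L{g(t)}.
L{t^2} = 2!/s^3 = 2/s^3.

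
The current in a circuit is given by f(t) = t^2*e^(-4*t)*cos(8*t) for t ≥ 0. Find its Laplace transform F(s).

F(s) = 2*(s + 4)*(s^2 + 8*s - 176)/(s^2 + 8*s + 80)^3

L{cos(8t)} = s/(s^2 + 64).
Multiplying by e^(-4t) shifts s → s + 4, so L{e^(-4*t)*cos(8*t)} = (s + 4)/((s + 4)^2 + 64).
Then apply L{t^2·g(t)} = (-1)^2 d^2/ds^2[G(s)] with G(s) = (s + 4)/((s + 4)^2 + 64):
differentiating 2 times and applying the sign gives 2*(s + 4)*(s^2 + 8*s - 176)/(s^2 + 8*s + 80)^3.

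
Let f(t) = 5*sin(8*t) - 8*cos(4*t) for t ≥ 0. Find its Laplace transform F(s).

F(s) = -8*s/(s^2 + 16) + 40/(s^2 + 64)

The transform is linear, so treat each term independently.
(5)·[L{sin(8t)} = 8/(s^2 + 64)]; (-8)·[L{cos(4t)} = s/(s^2 + 16)].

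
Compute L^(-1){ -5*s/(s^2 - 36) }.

-5*cosh(6*t)

Since L{cosh(6t)} = s/(s^2 - 36), the inverse is cosh(6*t), scaled by -5.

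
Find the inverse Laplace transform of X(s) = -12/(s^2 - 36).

Since L{sinh(6t)} = 6/(s^2 - 36), the inverse is sinh(6*t), scaled by -2.

-2*sinh(6*t)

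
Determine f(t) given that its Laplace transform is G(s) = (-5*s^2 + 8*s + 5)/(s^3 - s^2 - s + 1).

f(t) = 4*t*exp(t) - 3*exp(t) - 2*exp(-t)

Factor the denominator: s^3 - s^2 - s + 1 = (s - 1)^2*(s + 1).
Partial fraction decomposition gives [-3/(s - 1)] + [4/(s - 1)^2] + [-2/(s + 1)].
Invert each term: -3/(s - 1) ↔ -3e^(t); 4/(s - 1)^2 ↔ 4t·e^(t); -2/(s + 1) ↔ -2e^(-t).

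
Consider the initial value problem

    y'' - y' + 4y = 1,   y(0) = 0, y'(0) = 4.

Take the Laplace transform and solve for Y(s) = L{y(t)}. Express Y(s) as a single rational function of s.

Y(s) = (4*s + 1)/(s^3 - s^2 + 4*s)

Transform both sides with L{·}.
With L{y''} = s^2 Y - s·y(0) - y'(0) and L{y'} = sY - y(0), with y(0) = 0, y'(0) = 4: the LHS transforms to (s^2 - s + 4)Y - (4).
The right side is L{1} = 1/s.
So (s^2 - s + 4)Y = 1/s + (4).
Solve for Y(s) and write it as one ratio of polynomials.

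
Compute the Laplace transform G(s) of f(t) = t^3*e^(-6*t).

L{t^3} = 3!/s^4 = 6/s^4.
By the first shifting theorem, multiplying by e^(-6t) replaces s with s + 6.

G(s) = 6/(s + 6)^4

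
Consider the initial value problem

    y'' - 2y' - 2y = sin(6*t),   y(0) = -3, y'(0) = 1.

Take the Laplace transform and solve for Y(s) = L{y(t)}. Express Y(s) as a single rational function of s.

Laplace-transform each side.
The derivative rules (L{y''} = s^2 Y - s·y(0) - y'(0) and L{y'} = sY - y(0), with y(0) = -3, y'(0) = 1) turn the left side into (s^2 - 2*s - 2)Y - (-3*s + 7).
The right side is L{sin(6*t)} = 6/(s^2 + 36).
So (s^2 - 2*s - 2)Y = 6/(s^2 + 36) + (-3*s + 7).
Divide through and combine into a single rational function.

Y(s) = (-3*s^3 + 7*s^2 - 108*s + 258)/(s^4 - 2*s^3 + 34*s^2 - 72*s - 72)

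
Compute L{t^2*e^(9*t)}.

L{e^(9t)} = 1/(s - 9).
Then apply L{t^2·g(t)} = (-1)^2 d^2/ds^2[H(s)] with H(s) = 1/(s - 9):
differentiating 2 times and applying the sign gives 2/(s - 9)^3.

2/(s - 9)^3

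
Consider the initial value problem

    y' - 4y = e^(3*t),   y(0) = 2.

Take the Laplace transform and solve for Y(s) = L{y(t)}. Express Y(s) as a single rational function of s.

Transform both sides with L{·}.
The derivative rules (L{y'} = sY - y(0) = sY - 2) turn the left side into (s - 4)Y - (2).
The right side is L{e^(3*t)} = 1/(s - 3).
So (s - 4)Y = 1/(s - 3) + (2).
Divide through and combine into a single rational function.

Y(s) = (2*s - 5)/(s^2 - 7*s + 12)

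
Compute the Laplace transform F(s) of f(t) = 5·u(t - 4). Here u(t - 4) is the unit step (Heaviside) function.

F(s) = 5*exp(-4*s)/s

By the second shifting theorem, L{u(t - c)·g(t - c)} = e^(-cs)·G(s) with c = 4 and G(s) = L{g(t)}.
L{5} = 5/s.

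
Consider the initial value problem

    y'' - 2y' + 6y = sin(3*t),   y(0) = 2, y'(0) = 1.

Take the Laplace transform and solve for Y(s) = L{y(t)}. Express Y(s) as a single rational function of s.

Y(s) = (2*s^3 - 3*s^2 + 18*s - 24)/(s^4 - 2*s^3 + 15*s^2 - 18*s + 54)

Apply the Laplace transform to the equation.
With L{y''} = s^2 Y - s·y(0) - y'(0) and L{y'} = sY - y(0), with y(0) = 2, y'(0) = 1: the LHS transforms to (s^2 - 2*s + 6)Y - (2*s - 3).
The right side is L{sin(3*t)} = 3/(s^2 + 9).
So (s^2 - 2*s + 6)Y = 3/(s^2 + 9) + (2*s - 3).
Divide through and combine into a single rational function.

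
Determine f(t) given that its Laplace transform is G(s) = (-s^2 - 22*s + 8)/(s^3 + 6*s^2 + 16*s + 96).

Factor the denominator: s^3 + 6*s^2 + 16*s + 96 = (s + 6)*(s^2 + 16).
Partial fraction decomposition gives [2/(s + 6)] + [-3*s/(s^2 + 16)] + [-4/(s^2 + 16)].
Invert each term: 2/(s + 6) ↔ 2e^(-6t); -3·s/(s^2 + 16) ↔ -3cos(4t); -1·4/(s^2 + 16) ↔ -sin(4t).

f(t) = -sin(4*t) - 3*cos(4*t) + 2*exp(-6*t)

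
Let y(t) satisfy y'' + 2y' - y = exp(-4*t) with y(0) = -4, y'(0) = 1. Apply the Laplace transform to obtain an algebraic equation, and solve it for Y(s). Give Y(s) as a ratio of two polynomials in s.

Y(s) = (-4*s^2 - 23*s - 27)/(s^3 + 6*s^2 + 7*s - 4)

Laplace-transform each side.
Using L{y''} = s^2 Y - s·y(0) - y'(0) and L{y'} = sY - y(0), with y(0) = -4, y'(0) = 1, the left side becomes (s^2 + 2*s - 1)Y - (-4*s - 7).
The right side is L{exp(-4*t)} = 1/(s + 4).
So (s^2 + 2*s - 1)Y = 1/(s + 4) + (-4*s - 7).
Solve for Y(s) and write it as one ratio of polynomials.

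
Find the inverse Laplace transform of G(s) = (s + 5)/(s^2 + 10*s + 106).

Rewrite the denominator: s^2 + 10*s + 106 = (s + 5)^2 + 81.
The form in (s + 5) signals a first-shifting-theorem factor e^(-5t).
Since L{cos(9t)} = s/(s^2 + 81), the inverse is e^(-5*t)*cos(9*t).

exp(-5*t)*cos(9*t)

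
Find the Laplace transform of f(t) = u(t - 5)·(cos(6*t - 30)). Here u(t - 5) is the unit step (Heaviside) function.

s*exp(-5*s)/(s^2 + 36)

By the second shifting theorem, L{u(t - c)·g(t - c)} = e^(-cs)·G(s) with c = 5 and G(s) = L{g(t)}.
L{cos(6t)} = s/(s^2 + 36).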